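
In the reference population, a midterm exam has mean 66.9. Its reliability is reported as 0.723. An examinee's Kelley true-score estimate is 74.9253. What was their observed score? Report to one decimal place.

78.0

T̂ = ρX + (1 − ρ)μ  ⇒  X = (T̂ − (1 − ρ)μ) / ρ
X = (74.9253 − 0.277 × 66.9) / 0.723 = (74.9253 − 18.5313) / 0.723 = 56.3940 / 0.723 = 78.000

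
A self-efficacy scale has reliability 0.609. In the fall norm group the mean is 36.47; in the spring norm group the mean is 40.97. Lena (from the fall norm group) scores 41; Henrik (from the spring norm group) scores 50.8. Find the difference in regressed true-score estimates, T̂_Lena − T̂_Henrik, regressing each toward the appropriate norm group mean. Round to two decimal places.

T̂_Lena = 0.609(41) + 0.391(36.47) = 39.2288
T̂_Henrik = 0.609(50.8) + 0.391(40.97) = 46.9565
Difference = 39.2288 − 46.9565 = -7.7277

-7.73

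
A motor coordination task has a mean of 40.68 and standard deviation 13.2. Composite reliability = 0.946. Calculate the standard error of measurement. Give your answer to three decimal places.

SEM = SD · √(1 − ρ) = 13.2 × √0.054 = 13.2 × 0.2324 = 3.0674

3.067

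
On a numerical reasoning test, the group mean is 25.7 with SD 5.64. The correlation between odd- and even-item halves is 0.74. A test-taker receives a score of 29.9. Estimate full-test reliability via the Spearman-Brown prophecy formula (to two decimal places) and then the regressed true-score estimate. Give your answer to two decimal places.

29.27

Spearman-Brown: ρ = 2r/(1 + r) = 2(0.74)/(1 + 0.74) = 1.480/1.74 = 0.8506 → 0.85
Regress the observed score toward the mean by the unreliability: T̂ = 0.85·29.9 + 0.15·25.7 = 25.415 + 3.855 = 29.270.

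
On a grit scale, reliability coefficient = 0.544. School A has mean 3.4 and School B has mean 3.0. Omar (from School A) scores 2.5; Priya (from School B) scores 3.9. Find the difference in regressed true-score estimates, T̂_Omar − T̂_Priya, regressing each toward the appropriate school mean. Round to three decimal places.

T̂_Omar = 0.544(2.5) + 0.456(3.4) = 2.91040
T̂_Priya = 0.544(3.9) + 0.456(3.0) = 3.48960
Difference = 2.91040 − 3.48960 = -0.57920

-0.579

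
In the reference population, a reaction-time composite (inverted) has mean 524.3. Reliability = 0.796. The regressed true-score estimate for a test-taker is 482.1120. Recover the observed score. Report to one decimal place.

471.3

T̂ = ρX + (1 − ρ)μ  ⇒  X = (T̂ − (1 − ρ)μ) / ρ
X = (482.1120 − 0.204 × 524.3) / 0.796 = (482.1120 − 106.9572) / 0.796 = 375.1548 / 0.796 = 471.300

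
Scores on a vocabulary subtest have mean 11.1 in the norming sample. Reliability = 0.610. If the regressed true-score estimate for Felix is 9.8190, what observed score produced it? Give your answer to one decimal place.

T̂ = ρX + (1 − ρ)μ  ⇒  X = (T̂ − (1 − ρ)μ) / ρ
X = (9.8190 − 0.390 × 11.1) / 0.610 = (9.8190 − 4.3290) / 0.610 = 5.4900 / 0.610 = 9.000

9.0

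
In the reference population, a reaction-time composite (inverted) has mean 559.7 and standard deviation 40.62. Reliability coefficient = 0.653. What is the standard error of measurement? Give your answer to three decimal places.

23.928

SEM = SD · √(1 − ρ) = 40.62 × √0.347 = 40.62 × 0.5891 = 23.9279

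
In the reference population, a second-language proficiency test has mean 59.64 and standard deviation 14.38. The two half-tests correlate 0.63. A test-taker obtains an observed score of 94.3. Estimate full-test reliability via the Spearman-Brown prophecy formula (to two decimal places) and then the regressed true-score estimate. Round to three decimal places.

86.328

Spearman-Brown: ρ = 2r/(1 + r) = 2(0.63)/(1 + 0.63) = 1.260/1.63 = 0.7730 → 0.77
T̂ = 0.77(94.3) + 0.23(59.64) = 72.611 + 13.7172 = 86.3282 → 86.328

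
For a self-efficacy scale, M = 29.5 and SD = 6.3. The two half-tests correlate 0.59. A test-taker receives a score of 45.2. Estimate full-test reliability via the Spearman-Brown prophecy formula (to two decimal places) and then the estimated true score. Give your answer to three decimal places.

Spearman-Brown: ρ = 2r/(1 + r) = 2(0.59)/(1 + 0.59) = 1.180/1.59 = 0.7421 → 0.74
Weight the observed score by reliability and the mean by (1 − reliability): T̂ = 0.74·45.2 + 0.26·29.5 = 33.448 + 7.670 = 41.1180.

41.118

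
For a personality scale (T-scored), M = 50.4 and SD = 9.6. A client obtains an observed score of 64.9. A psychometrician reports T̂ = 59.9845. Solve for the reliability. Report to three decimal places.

0.661

T̂ = ρX + (1 − ρ)μ  ⇒  T̂ − μ = ρ(X − μ)
ρ = (T̂ − μ)/(X − μ) = (59.9845 − 50.4) / (64.9 − 50.4) = 9.5845 / 14.5 = 0.66100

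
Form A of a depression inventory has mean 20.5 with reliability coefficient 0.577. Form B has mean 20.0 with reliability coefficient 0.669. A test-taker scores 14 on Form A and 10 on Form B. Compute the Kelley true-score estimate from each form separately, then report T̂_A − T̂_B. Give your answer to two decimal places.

3.44

T̂_A = 0.577(14) + 0.423(20.5) = 16.7495
T̂_B = 0.669(10) + 0.331(20.0) = 13.3100
T̂_A − T̂_B = 3.4395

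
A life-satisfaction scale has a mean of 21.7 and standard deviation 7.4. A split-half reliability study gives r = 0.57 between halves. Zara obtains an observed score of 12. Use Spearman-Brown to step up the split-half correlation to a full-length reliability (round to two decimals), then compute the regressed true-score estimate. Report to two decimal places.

Spearman-Brown: ρ = 2r/(1 + r) = 2(0.57)/(1 + 0.57) = 1.140/1.57 = 0.7261 → 0.73
Kelley's formula gives T̂ = 0.73·12 + 0.27·21.7 = 8.76 + 5.859 = 14.619.

14.62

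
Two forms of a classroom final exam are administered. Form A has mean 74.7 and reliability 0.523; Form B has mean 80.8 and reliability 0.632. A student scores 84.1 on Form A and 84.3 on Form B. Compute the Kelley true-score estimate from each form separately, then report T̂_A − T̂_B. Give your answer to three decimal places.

-3.396

T̂_A = 0.523(84.1) + 0.477(74.7) = 79.61620
T̂_B = 0.632(84.3) + 0.368(80.8) = 83.01200
T̂_A − T̂_B = -3.39580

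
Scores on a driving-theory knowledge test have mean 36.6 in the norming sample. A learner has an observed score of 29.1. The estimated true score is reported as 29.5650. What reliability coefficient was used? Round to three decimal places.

T̂ = ρX + (1 − ρ)μ  ⇒  T̂ − μ = ρ(X − μ)
ρ = (T̂ − μ)/(X − μ) = (29.5650 − 36.6) / (29.1 − 36.6) = -7.0350 / -7.5 = 0.93800

0.938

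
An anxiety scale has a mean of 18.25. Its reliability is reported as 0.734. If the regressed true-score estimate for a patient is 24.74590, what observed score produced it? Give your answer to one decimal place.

27.1

T̂ = ρX + (1 − ρ)μ  ⇒  X = (T̂ − (1 − ρ)μ) / ρ
X = (24.74590 − 0.266 × 18.25) / 0.734 = (24.74590 − 4.85450) / 0.734 = 19.89140 / 0.734 = 27.100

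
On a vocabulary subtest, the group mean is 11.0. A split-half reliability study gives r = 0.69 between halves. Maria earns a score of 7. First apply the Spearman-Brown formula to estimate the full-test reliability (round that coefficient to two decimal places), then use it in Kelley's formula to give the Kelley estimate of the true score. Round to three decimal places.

7.720

Spearman-Brown: ρ = 2r/(1 + r) = 2(0.69)/(1 + 0.69) = 1.380/1.69 = 0.8166 → 0.82
Weight the observed score by reliability and the mean by (1 − reliability): T̂ = 0.82·7 + 0.18·11.0 = 5.74 + 1.980 = 7.7200.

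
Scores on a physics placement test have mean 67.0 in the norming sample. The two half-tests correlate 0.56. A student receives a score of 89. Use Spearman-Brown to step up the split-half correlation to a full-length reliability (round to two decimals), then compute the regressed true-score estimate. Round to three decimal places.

Spearman-Brown: ρ = 2r/(1 + r) = 2(0.56)/(1 + 0.56) = 1.120/1.56 = 0.7179 → 0.72
T̂ = 0.72(89) + 0.28(67.0) = 64.08 + 18.760 = 82.8400 → 82.840

82.840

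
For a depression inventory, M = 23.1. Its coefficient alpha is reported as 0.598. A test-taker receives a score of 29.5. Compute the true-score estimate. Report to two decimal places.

26.93

T̂ = ρX + (1 − ρ)μ
  = 0.598 × 29.5 + 0.402 × 23.1
  = 17.6410 + 9.2862
  = 26.927
  ≈ 26.93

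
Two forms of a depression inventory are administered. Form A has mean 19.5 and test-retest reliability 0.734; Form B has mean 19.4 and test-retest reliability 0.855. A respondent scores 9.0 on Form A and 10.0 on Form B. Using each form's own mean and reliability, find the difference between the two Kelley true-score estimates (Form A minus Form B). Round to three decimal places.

0.430

T̂_A = 0.734(9.0) + 0.266(19.5) = 11.79300
T̂_B = 0.855(10.0) + 0.145(19.4) = 11.36300
T̂_A − T̂_B = 0.43000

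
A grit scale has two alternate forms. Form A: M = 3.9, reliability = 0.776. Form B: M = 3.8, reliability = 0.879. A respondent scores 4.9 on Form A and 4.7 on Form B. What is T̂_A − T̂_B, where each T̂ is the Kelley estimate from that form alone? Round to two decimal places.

0.08

T̂_A = 0.776(4.9) + 0.224(3.9) = 4.6760
T̂_B = 0.879(4.7) + 0.121(3.8) = 4.5911
T̂_A − T̂_B = 0.0849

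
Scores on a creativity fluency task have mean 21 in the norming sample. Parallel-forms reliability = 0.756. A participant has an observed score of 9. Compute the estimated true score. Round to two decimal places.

T̂ = ρX + (1 − ρ)μ
  = 0.756 × 9 + 0.244 × 21
  = 6.804 + 5.124
  = 11.928
  ≈ 11.93

11.93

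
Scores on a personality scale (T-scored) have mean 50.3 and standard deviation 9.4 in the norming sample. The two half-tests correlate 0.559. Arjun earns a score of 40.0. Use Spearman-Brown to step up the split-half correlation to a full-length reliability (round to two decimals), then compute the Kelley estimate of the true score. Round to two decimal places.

42.88

Spearman-Brown: ρ = 2r/(1 + r) = 2(0.559)/(1 + 0.559) = 1.1180/1.559 = 0.7171 → 0.72
T̂ = 0.72(40.0) + 0.28(50.3) = 28.800 + 14.084 = 42.884 → 42.88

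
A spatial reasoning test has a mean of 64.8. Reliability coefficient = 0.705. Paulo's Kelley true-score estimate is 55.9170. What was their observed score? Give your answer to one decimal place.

T̂ = ρX + (1 − ρ)μ  ⇒  X = (T̂ − (1 − ρ)μ) / ρ
X = (55.9170 − 0.295 × 64.8) / 0.705 = (55.9170 − 19.1160) / 0.705 = 36.8010 / 0.705 = 52.200

52.2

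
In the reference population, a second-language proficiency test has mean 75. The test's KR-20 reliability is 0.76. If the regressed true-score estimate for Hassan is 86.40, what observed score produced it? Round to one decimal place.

T̂ = ρX + (1 − ρ)μ  ⇒  X = (T̂ − (1 − ρ)μ) / ρ
X = (86.40 − 0.24 × 75) / 0.76 = (86.40 − 18.00) / 0.76 = 68.40 / 0.76 = 90.000

90.0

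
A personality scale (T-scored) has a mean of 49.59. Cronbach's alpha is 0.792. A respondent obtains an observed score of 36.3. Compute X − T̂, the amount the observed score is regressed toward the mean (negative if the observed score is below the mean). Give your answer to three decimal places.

-2.764

T̂ = ρX + (1 − ρ)μ
  = 0.792 × 36.3 + 0.208 × 49.59
  = 28.7496 + 10.31472
  = 39.06432
  ≈ 39.0643
X − T̂ = 36.3 − 39.0643 = -2.7643 → -2.764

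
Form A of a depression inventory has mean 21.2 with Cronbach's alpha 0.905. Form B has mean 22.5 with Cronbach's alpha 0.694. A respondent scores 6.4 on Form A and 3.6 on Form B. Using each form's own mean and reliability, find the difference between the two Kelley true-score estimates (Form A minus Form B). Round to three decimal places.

T̂_A = 0.905(6.4) + 0.095(21.2) = 7.80600
T̂_B = 0.694(3.6) + 0.306(22.5) = 9.38340
T̂_A − T̂_B = -1.57740

-1.577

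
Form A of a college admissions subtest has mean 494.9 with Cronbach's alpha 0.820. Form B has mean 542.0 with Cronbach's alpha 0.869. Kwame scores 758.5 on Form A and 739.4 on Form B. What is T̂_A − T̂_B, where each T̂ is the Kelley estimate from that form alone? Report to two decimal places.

T̂_A = 0.820(758.5) + 0.180(494.9) = 711.0520
T̂_B = 0.869(739.4) + 0.131(542.0) = 713.5406
T̂_A − T̂_B = -2.4886

-2.49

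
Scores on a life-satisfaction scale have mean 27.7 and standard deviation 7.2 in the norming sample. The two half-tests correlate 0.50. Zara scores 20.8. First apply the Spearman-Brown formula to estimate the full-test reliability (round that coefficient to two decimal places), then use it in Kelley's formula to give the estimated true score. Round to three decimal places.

Spearman-Brown: ρ = 2r/(1 + r) = 2(0.50)/(1 + 0.50) = 1.000/1.50 = 0.6667 → 0.67
T̂ = ρX + (1 − ρ)μ
  = 0.67 × 20.8 + 0.33 × 27.7
  = 13.936 + 9.141
  = 23.0770
  ≈ 23.077

23.077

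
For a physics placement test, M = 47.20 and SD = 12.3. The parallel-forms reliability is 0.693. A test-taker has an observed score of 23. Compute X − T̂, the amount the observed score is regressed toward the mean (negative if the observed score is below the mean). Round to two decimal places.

T̂ = ρX + (1 − ρ)μ
  = 0.693 × 23 + 0.307 × 47.20
  = 15.939 + 14.49040
  = 30.4294
  ≈ 30.429
X − T̂ = 23 − 30.429 = -7.429 → -7.43

-7.43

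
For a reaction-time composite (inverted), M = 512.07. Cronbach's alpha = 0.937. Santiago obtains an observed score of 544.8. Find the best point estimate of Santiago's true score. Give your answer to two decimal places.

542.74

Weight the observed score by reliability and the mean by (1 − reliability): T̂ = 0.937·544.8 + 0.063·512.07 = 510.4776 + 32.26041 = 542.738.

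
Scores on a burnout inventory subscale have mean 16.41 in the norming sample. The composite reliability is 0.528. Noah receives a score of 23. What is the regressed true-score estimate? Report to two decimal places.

19.89

Regress the observed score toward the mean by the unreliability: T̂ = 0.528·23 + 0.472·16.41 = 12.144 + 7.74552 = 19.890.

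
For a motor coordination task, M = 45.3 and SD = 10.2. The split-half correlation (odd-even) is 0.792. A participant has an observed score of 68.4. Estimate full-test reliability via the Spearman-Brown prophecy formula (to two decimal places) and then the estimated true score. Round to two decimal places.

65.63

Spearman-Brown: ρ = 2r/(1 + r) = 2(0.792)/(1 + 0.792) = 1.5840/1.792 = 0.8839 → 0.88
Regress the observed score toward the mean by the unreliability: T̂ = 0.88·68.4 + 0.12·45.3 = 60.192 + 5.436 = 65.628.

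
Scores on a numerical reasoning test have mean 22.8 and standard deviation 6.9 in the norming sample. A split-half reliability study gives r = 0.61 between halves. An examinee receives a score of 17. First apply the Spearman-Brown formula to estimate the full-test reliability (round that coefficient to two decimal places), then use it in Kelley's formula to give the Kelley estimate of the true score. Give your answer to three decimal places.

18.392

Spearman-Brown: ρ = 2r/(1 + r) = 2(0.61)/(1 + 0.61) = 1.220/1.61 = 0.7578 → 0.76
Regress the observed score toward the mean by the unreliability: T̂ = 0.76·17 + 0.24·22.8 = 12.92 + 5.472 = 18.3920.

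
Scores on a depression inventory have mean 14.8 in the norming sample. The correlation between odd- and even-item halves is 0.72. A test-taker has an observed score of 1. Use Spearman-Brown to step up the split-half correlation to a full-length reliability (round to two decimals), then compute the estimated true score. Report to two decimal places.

3.21

Spearman-Brown: ρ = 2r/(1 + r) = 2(0.72)/(1 + 0.72) = 1.440/1.72 = 0.8372 → 0.84
T̂ = 0.84(1) + 0.16(14.8) = 0.84 + 2.368 = 3.208 → 3.21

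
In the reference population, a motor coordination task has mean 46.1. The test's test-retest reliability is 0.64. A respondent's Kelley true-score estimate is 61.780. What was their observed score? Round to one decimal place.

T̂ = ρX + (1 − ρ)μ  ⇒  X = (T̂ − (1 − ρ)μ) / ρ
X = (61.780 − 0.36 × 46.1) / 0.64 = (61.780 − 16.596) / 0.64 = 45.184 / 0.64 = 70.600

70.6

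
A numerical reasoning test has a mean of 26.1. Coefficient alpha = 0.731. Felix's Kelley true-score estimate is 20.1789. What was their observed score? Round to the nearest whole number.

T̂ = ρX + (1 − ρ)μ  ⇒  X = (T̂ − (1 − ρ)μ) / ρ
X = (20.1789 − 0.269 × 26.1) / 0.731 = (20.1789 − 7.0209) / 0.731 = 13.1580 / 0.731 = 18.00

18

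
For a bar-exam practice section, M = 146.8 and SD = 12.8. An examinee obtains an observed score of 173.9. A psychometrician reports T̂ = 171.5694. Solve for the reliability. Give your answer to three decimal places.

0.914

T̂ = ρX + (1 − ρ)μ  ⇒  T̂ − μ = ρ(X − μ)
ρ = (T̂ − μ)/(X − μ) = (171.5694 − 146.8) / (173.9 − 146.8) = 24.7694 / 27.1 = 0.91400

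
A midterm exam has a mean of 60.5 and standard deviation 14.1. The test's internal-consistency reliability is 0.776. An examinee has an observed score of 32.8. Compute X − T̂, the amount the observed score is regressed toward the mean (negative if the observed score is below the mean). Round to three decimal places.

Weight the observed score by reliability and the mean by (1 − reliability): T̂ = 0.776·32.8 + 0.224·60.5 = 25.4528 + 13.5520 = 39.00480.
X − T̂ = 32.8 − 39.0048 = -6.2048 → -6.205

-6.205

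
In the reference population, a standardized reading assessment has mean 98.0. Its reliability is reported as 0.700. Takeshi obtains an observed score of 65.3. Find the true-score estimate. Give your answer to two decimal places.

T̂ = ρX + (1 − ρ)μ
  = 0.700 × 65.3 + 0.300 × 98.0
  = 45.7100 + 29.4000
  = 75.110
  ≈ 75.11

75.11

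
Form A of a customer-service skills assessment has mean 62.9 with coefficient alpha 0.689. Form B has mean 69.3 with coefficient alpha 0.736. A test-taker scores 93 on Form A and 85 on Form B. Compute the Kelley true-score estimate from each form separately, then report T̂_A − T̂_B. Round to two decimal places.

T̂_A = 0.689(93) + 0.311(62.9) = 83.6389
T̂_B = 0.736(85) + 0.264(69.3) = 80.8552
T̂_A − T̂_B = 2.7837

2.78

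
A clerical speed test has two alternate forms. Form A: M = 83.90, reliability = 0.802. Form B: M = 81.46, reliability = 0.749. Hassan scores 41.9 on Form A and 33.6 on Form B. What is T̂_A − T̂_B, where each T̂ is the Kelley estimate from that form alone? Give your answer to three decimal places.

4.603

T̂_A = 0.802(41.9) + 0.198(83.90) = 50.21600
T̂_B = 0.749(33.6) + 0.251(81.46) = 45.61286
T̂_A − T̂_B = 4.60314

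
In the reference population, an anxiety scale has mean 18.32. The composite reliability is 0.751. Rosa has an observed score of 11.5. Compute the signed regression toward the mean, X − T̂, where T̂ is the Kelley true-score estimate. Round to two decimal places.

-1.70

T̂ = 0.751(11.5) + 0.249(18.32) = 8.6365 + 4.56168 = 13.1982 → 13.198
X − T̂ = 11.5 − 13.198 = -1.698 → -1.70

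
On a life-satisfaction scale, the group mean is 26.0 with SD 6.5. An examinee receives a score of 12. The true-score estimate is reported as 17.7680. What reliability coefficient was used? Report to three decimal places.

T̂ = ρX + (1 − ρ)μ  ⇒  T̂ − μ = ρ(X − μ)
ρ = (T̂ − μ)/(X − μ) = (17.7680 − 26.0) / (12 − 26.0) = -8.2320 / -14.0 = 0.58800

0.588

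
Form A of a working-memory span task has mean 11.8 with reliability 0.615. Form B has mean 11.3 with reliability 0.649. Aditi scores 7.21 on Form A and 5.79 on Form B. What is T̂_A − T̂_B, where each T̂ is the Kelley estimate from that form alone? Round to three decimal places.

T̂_A = 0.615(7.21) + 0.385(11.8) = 8.97715
T̂_B = 0.649(5.79) + 0.351(11.3) = 7.72401
T̂_A − T̂_B = 1.25314

1.253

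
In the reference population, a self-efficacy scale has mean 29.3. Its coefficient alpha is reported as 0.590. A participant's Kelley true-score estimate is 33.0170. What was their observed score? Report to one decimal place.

35.6

T̂ = ρX + (1 − ρ)μ  ⇒  X = (T̂ − (1 − ρ)μ) / ρ
X = (33.0170 − 0.410 × 29.3) / 0.590 = (33.0170 − 12.0130) / 0.590 = 21.0040 / 0.590 = 35.600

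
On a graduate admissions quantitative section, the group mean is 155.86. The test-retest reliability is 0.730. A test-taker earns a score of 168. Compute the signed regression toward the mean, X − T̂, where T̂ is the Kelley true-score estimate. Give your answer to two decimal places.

T̂ = ρX + (1 − ρ)μ
  = 0.730 × 168 + 0.270 × 155.86
  = 122.640 + 42.08220
  = 164.7222
  ≈ 164.722
X − T̂ = 168 − 164.722 = 3.278 → 3.28

3.28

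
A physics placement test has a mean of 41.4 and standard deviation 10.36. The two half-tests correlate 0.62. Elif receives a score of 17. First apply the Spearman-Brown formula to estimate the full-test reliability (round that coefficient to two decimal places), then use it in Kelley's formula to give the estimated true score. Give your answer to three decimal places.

Spearman-Brown: ρ = 2r/(1 + r) = 2(0.62)/(1 + 0.62) = 1.240/1.62 = 0.7654 → 0.77
Regress the observed score toward the mean by the unreliability: T̂ = 0.77·17 + 0.23·41.4 = 13.09 + 9.522 = 22.6120.

22.612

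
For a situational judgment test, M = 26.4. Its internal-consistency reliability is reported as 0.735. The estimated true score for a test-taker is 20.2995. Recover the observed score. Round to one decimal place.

T̂ = ρX + (1 − ρ)μ  ⇒  X = (T̂ − (1 − ρ)μ) / ρ
X = (20.2995 − 0.265 × 26.4) / 0.735 = (20.2995 − 6.9960) / 0.735 = 13.3035 / 0.735 = 18.100

18.1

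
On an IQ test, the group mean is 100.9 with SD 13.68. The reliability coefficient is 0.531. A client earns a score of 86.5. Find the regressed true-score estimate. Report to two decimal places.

T̂ = ρX + (1 − ρ)μ
  = 0.531 × 86.5 + 0.469 × 100.9
  = 45.9315 + 47.3221
  = 93.254
  ≈ 93.25

93.25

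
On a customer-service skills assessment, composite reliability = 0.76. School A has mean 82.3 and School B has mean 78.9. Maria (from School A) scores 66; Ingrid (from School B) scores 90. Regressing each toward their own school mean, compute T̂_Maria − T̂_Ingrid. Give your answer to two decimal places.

-17.42

T̂_Maria = 0.76(66) + 0.24(82.3) = 69.9120
T̂_Ingrid = 0.76(90) + 0.24(78.9) = 87.3360
Difference = 69.9120 − 87.3360 = -17.4240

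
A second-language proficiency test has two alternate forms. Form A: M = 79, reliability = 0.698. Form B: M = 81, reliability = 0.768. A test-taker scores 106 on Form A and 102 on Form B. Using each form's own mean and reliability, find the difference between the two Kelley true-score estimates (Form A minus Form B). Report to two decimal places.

0.72

T̂_A = 0.698(106) + 0.302(79) = 97.8460
T̂_B = 0.768(102) + 0.232(81) = 97.1280
T̂_A − T̂_B = 0.7180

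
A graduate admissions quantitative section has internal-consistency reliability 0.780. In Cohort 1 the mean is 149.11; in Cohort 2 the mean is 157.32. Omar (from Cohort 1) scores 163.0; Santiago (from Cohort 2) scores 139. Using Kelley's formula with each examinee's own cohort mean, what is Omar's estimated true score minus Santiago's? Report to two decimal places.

16.91

T̂_Omar = 0.780(163.0) + 0.220(149.11) = 159.9442
T̂_Santiago = 0.780(139) + 0.220(157.32) = 143.0304
Difference = 159.9442 − 143.0304 = 16.9138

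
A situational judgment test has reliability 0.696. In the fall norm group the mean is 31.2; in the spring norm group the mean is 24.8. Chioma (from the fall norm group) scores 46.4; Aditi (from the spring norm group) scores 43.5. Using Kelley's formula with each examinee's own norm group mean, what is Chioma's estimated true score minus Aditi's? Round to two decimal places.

3.96

T̂_Chioma = 0.696(46.4) + 0.304(31.2) = 41.7792
T̂_Aditi = 0.696(43.5) + 0.304(24.8) = 37.8152
Difference = 41.7792 − 37.8152 = 3.9640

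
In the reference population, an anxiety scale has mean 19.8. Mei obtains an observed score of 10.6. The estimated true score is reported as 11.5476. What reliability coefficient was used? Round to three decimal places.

T̂ = ρX + (1 − ρ)μ  ⇒  T̂ − μ = ρ(X − μ)
ρ = (T̂ − μ)/(X − μ) = (11.5476 − 19.8) / (10.6 − 19.8) = -8.2524 / -9.2 = 0.89700

0.897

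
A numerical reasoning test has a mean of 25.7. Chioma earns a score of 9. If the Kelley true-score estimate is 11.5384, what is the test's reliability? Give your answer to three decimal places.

0.848

T̂ = ρX + (1 − ρ)μ  ⇒  T̂ − μ = ρ(X − μ)
ρ = (T̂ − μ)/(X − μ) = (11.5384 − 25.7) / (9 − 25.7) = -14.1616 / -16.7 = 0.84800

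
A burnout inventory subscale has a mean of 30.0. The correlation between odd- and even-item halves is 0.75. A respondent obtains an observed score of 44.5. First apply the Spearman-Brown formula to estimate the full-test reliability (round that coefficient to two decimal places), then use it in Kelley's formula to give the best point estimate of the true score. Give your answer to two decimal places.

42.47

Spearman-Brown: ρ = 2r/(1 + r) = 2(0.75)/(1 + 0.75) = 1.500/1.75 = 0.8571 → 0.86
Kelley's formula gives T̂ = 0.86·44.5 + 0.14·30.0 = 38.270 + 4.200 = 42.470.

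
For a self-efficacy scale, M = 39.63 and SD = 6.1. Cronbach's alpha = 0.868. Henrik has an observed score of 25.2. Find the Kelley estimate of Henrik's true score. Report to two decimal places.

Weight the observed score by reliability and the mean by (1 − reliability): T̂ = 0.868·25.2 + 0.132·39.63 = 21.8736 + 5.23116 = 27.105.

27.10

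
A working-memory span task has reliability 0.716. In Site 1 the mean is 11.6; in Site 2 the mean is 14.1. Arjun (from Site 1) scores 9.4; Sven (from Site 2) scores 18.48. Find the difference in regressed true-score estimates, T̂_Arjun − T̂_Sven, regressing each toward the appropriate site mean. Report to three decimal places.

T̂_Arjun = 0.716(9.4) + 0.284(11.6) = 10.02480
T̂_Sven = 0.716(18.48) + 0.284(14.1) = 17.23608
Difference = 10.02480 − 17.23608 = -7.21128

-7.211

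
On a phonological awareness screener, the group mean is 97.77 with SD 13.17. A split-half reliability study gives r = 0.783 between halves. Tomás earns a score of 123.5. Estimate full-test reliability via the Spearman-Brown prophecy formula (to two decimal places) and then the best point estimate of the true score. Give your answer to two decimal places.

Spearman-Brown: ρ = 2r/(1 + r) = 2(0.783)/(1 + 0.783) = 1.5660/1.783 = 0.8783 → 0.88
Weight the observed score by reliability and the mean by (1 − reliability): T̂ = 0.88·123.5 + 0.12·97.77 = 108.680 + 11.7324 = 120.412.

120.41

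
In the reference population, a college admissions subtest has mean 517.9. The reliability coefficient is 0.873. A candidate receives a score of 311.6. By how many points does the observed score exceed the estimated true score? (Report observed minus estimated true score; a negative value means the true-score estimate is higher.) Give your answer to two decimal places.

T̂ = 0.873(311.6) + 0.127(517.9) = 272.0268 + 65.7733 = 337.8001 → 337.800
X − T̂ = 311.6 − 337.800 = -26.200 → -26.20

-26.20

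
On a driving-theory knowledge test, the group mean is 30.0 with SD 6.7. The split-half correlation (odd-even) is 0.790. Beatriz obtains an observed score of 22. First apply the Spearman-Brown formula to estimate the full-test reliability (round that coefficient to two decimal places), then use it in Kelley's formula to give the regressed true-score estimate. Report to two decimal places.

Spearman-Brown: ρ = 2r/(1 + r) = 2(0.790)/(1 + 0.790) = 1.5800/1.790 = 0.8827 → 0.88
Regress the observed score toward the mean by the unreliability: T̂ = 0.88·22 + 0.12·30.0 = 19.36 + 3.600 = 22.960.

22.96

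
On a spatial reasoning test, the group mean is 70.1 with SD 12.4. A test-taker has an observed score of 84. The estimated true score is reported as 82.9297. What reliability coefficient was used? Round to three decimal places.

T̂ = ρX + (1 − ρ)μ  ⇒  T̂ − μ = ρ(X − μ)
ρ = (T̂ − μ)/(X − μ) = (82.9297 − 70.1) / (84 − 70.1) = 12.8297 / 13.9 = 0.92300

0.923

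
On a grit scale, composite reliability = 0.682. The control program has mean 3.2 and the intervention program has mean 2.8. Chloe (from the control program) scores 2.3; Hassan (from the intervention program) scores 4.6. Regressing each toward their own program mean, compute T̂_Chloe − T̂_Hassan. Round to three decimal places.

-1.441

T̂_Chloe = 0.682(2.3) + 0.318(3.2) = 2.58620
T̂_Hassan = 0.682(4.6) + 0.318(2.8) = 4.02760
Difference = 2.58620 − 4.02760 = -1.44140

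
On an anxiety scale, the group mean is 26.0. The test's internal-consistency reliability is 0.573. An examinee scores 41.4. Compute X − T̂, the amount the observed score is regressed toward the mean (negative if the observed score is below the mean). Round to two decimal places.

6.58

T̂ = 0.573(41.4) + 0.427(26.0) = 23.7222 + 11.1020 = 34.8242 → 34.824
X − T̂ = 41.4 − 34.824 = 6.576 → 6.58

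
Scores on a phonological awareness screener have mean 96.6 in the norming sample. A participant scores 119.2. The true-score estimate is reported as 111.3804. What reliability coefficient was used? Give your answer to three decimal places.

0.654

T̂ = ρX + (1 − ρ)μ  ⇒  T̂ − μ = ρ(X − μ)
ρ = (T̂ − μ)/(X − μ) = (111.3804 − 96.6) / (119.2 − 96.6) = 14.7804 / 22.6 = 0.65400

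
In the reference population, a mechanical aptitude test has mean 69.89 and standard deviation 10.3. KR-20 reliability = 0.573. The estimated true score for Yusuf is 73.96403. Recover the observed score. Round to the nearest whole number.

77

T̂ = ρX + (1 − ρ)μ  ⇒  X = (T̂ − (1 − ρ)μ) / ρ
X = (73.96403 − 0.427 × 69.89) / 0.573 = (73.96403 − 29.84303) / 0.573 = 44.12100 / 0.573 = 77.00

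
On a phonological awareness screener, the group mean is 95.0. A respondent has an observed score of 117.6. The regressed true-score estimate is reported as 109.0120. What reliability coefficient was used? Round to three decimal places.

0.620

T̂ = ρX + (1 − ρ)μ  ⇒  T̂ − μ = ρ(X − μ)
ρ = (T̂ − μ)/(X − μ) = (109.0120 − 95.0) / (117.6 − 95.0) = 14.0120 / 22.6 = 0.62000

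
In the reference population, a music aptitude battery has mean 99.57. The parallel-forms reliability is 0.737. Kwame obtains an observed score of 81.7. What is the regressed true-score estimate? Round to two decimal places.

Regress the observed score toward the mean by the unreliability: T̂ = 0.737·81.7 + 0.263·99.57 = 60.2129 + 26.18691 = 86.400.

86.40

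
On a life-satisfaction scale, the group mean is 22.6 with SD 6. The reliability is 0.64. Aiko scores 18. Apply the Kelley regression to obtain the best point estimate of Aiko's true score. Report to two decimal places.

T̂ = ρX + (1 − ρ)μ
  = 0.64 × 18 + 0.36 × 22.6
  = 11.52 + 8.136
  = 19.656
  ≈ 19.66

19.66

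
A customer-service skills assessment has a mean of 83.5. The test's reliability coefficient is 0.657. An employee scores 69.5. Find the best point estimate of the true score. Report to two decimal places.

74.30

T̂ = 0.657(69.5) + 0.343(83.5) = 45.6615 + 28.6405 = 74.302 → 74.30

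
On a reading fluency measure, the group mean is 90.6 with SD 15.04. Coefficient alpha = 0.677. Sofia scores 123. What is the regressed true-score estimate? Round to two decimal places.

T̂ = 0.677(123) + 0.323(90.6) = 83.271 + 29.2638 = 112.535 → 112.53

112.53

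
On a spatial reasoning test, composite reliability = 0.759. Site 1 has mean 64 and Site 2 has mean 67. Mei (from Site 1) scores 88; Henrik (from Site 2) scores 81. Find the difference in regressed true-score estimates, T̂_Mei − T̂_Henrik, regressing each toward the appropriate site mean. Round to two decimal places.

T̂_Mei = 0.759(88) + 0.241(64) = 82.2160
T̂_Henrik = 0.759(81) + 0.241(67) = 77.6260
Difference = 82.2160 − 77.6260 = 4.5900

4.59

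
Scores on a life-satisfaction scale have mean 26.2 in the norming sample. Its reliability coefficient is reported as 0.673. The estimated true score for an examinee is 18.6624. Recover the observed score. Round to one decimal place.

T̂ = ρX + (1 − ρ)μ  ⇒  X = (T̂ − (1 − ρ)μ) / ρ
X = (18.6624 − 0.327 × 26.2) / 0.673 = (18.6624 − 8.5674) / 0.673 = 10.0950 / 0.673 = 15.000

15.0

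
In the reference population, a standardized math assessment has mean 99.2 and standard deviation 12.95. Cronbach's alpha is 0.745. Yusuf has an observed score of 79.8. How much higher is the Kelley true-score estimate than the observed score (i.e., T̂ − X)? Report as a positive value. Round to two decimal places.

Kelley's formula gives T̂ = 0.745·79.8 + 0.255·99.2 = 59.4510 + 25.2960 = 84.7470.
T̂ − X = 84.747 − 79.8 = 4.947 → 4.95

4.95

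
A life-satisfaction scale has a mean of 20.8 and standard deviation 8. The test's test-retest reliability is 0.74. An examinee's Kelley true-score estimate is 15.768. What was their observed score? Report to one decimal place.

T̂ = ρX + (1 − ρ)μ  ⇒  X = (T̂ − (1 − ρ)μ) / ρ
X = (15.768 − 0.26 × 20.8) / 0.74 = (15.768 − 5.408) / 0.74 = 10.360 / 0.74 = 14.000

14.0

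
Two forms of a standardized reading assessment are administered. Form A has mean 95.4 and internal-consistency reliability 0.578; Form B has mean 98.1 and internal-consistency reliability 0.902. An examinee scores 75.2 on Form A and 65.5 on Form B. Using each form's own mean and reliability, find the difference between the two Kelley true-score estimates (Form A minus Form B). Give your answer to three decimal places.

15.030

T̂_A = 0.578(75.2) + 0.422(95.4) = 83.72440
T̂_B = 0.902(65.5) + 0.098(98.1) = 68.69480
T̂_A − T̂_B = 15.02960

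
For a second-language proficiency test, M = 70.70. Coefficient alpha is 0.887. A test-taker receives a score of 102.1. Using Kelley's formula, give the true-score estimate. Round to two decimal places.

T̂ = 0.887(102.1) + 0.113(70.70) = 90.5627 + 7.98910 = 98.552 → 98.55

98.55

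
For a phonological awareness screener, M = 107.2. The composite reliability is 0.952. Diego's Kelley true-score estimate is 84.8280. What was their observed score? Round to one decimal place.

T̂ = ρX + (1 − ρ)μ  ⇒  X = (T̂ − (1 − ρ)μ) / ρ
X = (84.8280 − 0.048 × 107.2) / 0.952 = (84.8280 − 5.1456) / 0.952 = 79.6824 / 0.952 = 83.700

83.7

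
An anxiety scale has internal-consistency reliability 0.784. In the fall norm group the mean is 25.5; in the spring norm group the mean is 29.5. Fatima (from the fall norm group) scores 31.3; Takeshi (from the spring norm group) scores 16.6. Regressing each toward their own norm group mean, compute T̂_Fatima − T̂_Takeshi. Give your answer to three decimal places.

T̂_Fatima = 0.784(31.3) + 0.216(25.5) = 30.04720
T̂_Takeshi = 0.784(16.6) + 0.216(29.5) = 19.38640
Difference = 30.04720 − 19.38640 = 10.66080

10.661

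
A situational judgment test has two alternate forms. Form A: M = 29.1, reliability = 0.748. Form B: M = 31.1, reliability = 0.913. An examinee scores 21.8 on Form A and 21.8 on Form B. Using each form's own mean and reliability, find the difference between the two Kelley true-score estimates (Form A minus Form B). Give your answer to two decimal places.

1.03

T̂_A = 0.748(21.8) + 0.252(29.1) = 23.6396
T̂_B = 0.913(21.8) + 0.087(31.1) = 22.6091
T̂_A − T̂_B = 1.0305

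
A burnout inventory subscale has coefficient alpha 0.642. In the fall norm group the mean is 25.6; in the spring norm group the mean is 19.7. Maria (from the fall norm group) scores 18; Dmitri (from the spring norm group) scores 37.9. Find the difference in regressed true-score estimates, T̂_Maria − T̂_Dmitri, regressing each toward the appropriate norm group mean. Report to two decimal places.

-10.66

T̂_Maria = 0.642(18) + 0.358(25.6) = 20.7208
T̂_Dmitri = 0.642(37.9) + 0.358(19.7) = 31.3844
Difference = 20.7208 − 31.3844 = -10.6636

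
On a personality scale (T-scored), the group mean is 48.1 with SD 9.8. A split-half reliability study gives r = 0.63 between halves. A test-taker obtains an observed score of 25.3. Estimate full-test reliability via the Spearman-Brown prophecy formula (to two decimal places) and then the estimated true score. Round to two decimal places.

30.54

Spearman-Brown: ρ = 2r/(1 + r) = 2(0.63)/(1 + 0.63) = 1.260/1.63 = 0.7730 → 0.77
T̂ = ρX + (1 − ρ)μ
  = 0.77 × 25.3 + 0.23 × 48.1
  = 19.481 + 11.063
  = 30.544
  ≈ 30.54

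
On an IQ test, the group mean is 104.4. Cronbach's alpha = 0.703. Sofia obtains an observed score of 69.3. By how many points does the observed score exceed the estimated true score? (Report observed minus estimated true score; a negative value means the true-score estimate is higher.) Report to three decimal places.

Kelley's formula gives T̂ = 0.703·69.3 + 0.297·104.4 = 48.7179 + 31.0068 = 79.72470.
X − T̂ = 69.3 − 79.7247 = -10.4247 → -10.425

-10.425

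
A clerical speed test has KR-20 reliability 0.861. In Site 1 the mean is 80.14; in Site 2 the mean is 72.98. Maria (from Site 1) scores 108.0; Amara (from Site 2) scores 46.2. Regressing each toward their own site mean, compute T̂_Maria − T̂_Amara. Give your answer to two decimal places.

54.21

T̂_Maria = 0.861(108.0) + 0.139(80.14) = 104.1275
T̂_Amara = 0.861(46.2) + 0.139(72.98) = 49.9224
Difference = 104.1275 − 49.9224 = 54.2050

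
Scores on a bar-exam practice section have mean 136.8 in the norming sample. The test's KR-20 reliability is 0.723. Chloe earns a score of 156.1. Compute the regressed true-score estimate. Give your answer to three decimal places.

150.754

Kelley's formula gives T̂ = 0.723·156.1 + 0.277·136.8 = 112.8603 + 37.8936 = 150.7539.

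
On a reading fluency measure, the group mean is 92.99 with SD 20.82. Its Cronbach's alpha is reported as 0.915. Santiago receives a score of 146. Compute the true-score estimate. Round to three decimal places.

Weight the observed score by reliability and the mean by (1 − reliability): T̂ = 0.915·146 + 0.085·92.99 = 133.590 + 7.90415 = 141.4941.

141.494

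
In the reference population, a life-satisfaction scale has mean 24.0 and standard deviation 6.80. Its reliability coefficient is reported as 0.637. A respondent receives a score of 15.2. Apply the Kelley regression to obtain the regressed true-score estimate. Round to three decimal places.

18.394

Weight the observed score by reliability and the mean by (1 − reliability): T̂ = 0.637·15.2 + 0.363·24.0 = 9.6824 + 8.7120 = 18.3944.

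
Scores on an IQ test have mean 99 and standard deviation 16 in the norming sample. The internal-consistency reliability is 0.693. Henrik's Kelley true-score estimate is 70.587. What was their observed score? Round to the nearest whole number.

58

T̂ = ρX + (1 − ρ)μ  ⇒  X = (T̂ − (1 − ρ)μ) / ρ
X = (70.587 − 0.307 × 99) / 0.693 = (70.587 − 30.393) / 0.693 = 40.194 / 0.693 = 58.00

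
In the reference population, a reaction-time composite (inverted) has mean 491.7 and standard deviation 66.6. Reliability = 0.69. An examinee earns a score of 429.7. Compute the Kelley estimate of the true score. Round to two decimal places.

448.92

T̂ = 0.69(429.7) + 0.31(491.7) = 296.493 + 152.427 = 448.920 → 448.92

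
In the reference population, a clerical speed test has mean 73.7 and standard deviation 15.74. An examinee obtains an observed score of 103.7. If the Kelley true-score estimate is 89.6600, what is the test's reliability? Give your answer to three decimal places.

T̂ = ρX + (1 − ρ)μ  ⇒  T̂ − μ = ρ(X − μ)
ρ = (T̂ − μ)/(X − μ) = (89.6600 − 73.7) / (103.7 − 73.7) = 15.9600 / 30.0 = 0.53200

0.532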